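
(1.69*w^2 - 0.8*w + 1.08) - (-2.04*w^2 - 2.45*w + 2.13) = 3.73*w^2 + 1.65*w - 1.05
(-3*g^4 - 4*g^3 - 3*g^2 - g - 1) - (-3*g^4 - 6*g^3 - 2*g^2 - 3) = 2*g^3 - g^2 - g + 2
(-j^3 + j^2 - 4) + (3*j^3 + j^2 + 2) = 2*j^3 + 2*j^2 - 2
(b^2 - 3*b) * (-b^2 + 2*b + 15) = -b^4 + 5*b^3 + 9*b^2 - 45*b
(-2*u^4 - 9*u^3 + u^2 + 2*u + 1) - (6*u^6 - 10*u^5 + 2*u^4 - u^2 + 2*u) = -6*u^6 + 10*u^5 - 4*u^4 - 9*u^3 + 2*u^2 + 1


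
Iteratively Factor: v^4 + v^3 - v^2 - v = (v - 1)*(v^3 + 2*v^2 + v) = v*(v - 1)*(v^2 + 2*v + 1) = v*(v - 1)*(v + 1)*(v + 1)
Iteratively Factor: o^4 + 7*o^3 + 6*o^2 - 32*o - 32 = (o + 1)*(o^3 + 6*o^2 - 32) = (o - 2)*(o + 1)*(o^2 + 8*o + 16) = (o - 2)*(o + 1)*(o + 4)*(o + 4)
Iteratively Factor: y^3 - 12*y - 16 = (y + 2)*(y^2 - 2*y - 8) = (y + 2)^2*(y - 4)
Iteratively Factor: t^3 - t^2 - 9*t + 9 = (t - 3)*(t^2 + 2*t - 3) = (t - 3)*(t - 1)*(t + 3)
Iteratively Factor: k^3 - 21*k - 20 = (k - 5)*(k^2 + 5*k + 4) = (k - 5)*(k + 4)*(k + 1)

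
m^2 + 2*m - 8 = (m - 2)*(m + 4)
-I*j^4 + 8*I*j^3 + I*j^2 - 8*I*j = j*(j - 8)*(j - 1)*(-I*j - I)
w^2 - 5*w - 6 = (w - 6)*(w + 1)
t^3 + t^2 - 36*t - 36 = (t - 6)*(t + 1)*(t + 6)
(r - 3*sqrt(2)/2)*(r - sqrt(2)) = r^2 - 5*sqrt(2)*r/2 + 3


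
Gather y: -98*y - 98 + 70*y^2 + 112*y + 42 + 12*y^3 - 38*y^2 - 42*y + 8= 12*y^3 + 32*y^2 - 28*y - 48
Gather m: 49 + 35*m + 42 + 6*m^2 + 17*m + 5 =6*m^2 + 52*m + 96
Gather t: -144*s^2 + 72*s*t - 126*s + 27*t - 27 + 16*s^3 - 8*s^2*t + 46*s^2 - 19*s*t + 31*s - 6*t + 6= 16*s^3 - 98*s^2 - 95*s + t*(-8*s^2 + 53*s + 21) - 21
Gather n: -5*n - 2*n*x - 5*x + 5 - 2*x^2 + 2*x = n*(-2*x - 5) - 2*x^2 - 3*x + 5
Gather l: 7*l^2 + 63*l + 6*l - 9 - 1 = 7*l^2 + 69*l - 10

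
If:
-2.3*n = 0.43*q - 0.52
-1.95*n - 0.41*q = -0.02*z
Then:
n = 2.04019138755981 - 0.0822966507177034*z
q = 0.440191387559809*z - 9.70334928229665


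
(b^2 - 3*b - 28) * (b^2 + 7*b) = b^4 + 4*b^3 - 49*b^2 - 196*b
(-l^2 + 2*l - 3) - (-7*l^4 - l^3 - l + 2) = 7*l^4 + l^3 - l^2 + 3*l - 5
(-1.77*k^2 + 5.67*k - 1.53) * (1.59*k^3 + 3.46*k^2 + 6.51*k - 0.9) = -2.8143*k^5 + 2.8911*k^4 + 5.6628*k^3 + 33.2109*k^2 - 15.0633*k + 1.377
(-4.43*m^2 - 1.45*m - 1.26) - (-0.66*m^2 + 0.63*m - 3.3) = -3.77*m^2 - 2.08*m + 2.04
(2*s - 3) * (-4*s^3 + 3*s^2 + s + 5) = -8*s^4 + 18*s^3 - 7*s^2 + 7*s - 15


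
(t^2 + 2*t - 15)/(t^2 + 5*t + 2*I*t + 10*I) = (t - 3)/(t + 2*I)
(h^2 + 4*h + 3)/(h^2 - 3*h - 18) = (h + 1)/(h - 6)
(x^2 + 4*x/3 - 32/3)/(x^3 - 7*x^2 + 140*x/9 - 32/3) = 3*(x + 4)/(3*x^2 - 13*x + 12)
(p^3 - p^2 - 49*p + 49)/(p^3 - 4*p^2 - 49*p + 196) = (p - 1)/(p - 4)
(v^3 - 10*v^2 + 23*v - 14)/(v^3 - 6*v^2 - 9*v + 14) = (v - 2)/(v + 2)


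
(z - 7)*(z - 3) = z^2 - 10*z + 21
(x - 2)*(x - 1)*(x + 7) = x^3 + 4*x^2 - 19*x + 14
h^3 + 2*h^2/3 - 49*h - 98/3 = (h - 7)*(h + 2/3)*(h + 7)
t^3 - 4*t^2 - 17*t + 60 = (t - 5)*(t - 3)*(t + 4)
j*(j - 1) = j^2 - j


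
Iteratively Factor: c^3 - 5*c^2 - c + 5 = (c - 1)*(c^2 - 4*c - 5) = (c - 1)*(c + 1)*(c - 5)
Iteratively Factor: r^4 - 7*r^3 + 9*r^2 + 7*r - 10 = (r - 5)*(r^3 - 2*r^2 - r + 2) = (r - 5)*(r - 2)*(r^2 - 1) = (r - 5)*(r - 2)*(r + 1)*(r - 1)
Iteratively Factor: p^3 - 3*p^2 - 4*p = (p - 4)*(p^2 + p) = (p - 4)*(p + 1)*(p)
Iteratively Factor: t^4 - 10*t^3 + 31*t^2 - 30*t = (t - 2)*(t^3 - 8*t^2 + 15*t) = (t - 3)*(t - 2)*(t^2 - 5*t) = (t - 5)*(t - 3)*(t - 2)*(t)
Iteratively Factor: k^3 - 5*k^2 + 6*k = (k - 3)*(k^2 - 2*k) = k*(k - 3)*(k - 2)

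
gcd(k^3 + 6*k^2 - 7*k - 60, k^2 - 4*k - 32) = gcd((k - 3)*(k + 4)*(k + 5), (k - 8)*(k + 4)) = k + 4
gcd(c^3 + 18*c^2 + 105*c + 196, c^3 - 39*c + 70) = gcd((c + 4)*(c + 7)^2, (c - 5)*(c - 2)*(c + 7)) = c + 7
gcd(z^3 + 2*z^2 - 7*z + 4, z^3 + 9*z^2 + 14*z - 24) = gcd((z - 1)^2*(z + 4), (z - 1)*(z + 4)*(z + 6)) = z^2 + 3*z - 4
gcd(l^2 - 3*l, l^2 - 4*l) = l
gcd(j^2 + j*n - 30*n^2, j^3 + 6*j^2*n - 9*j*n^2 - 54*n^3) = j + 6*n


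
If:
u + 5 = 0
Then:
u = -5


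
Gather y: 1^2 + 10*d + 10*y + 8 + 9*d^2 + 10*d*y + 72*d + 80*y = 9*d^2 + 82*d + y*(10*d + 90) + 9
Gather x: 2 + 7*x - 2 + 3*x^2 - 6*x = 3*x^2 + x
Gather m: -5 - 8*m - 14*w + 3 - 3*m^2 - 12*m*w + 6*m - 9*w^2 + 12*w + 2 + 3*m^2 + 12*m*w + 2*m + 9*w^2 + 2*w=0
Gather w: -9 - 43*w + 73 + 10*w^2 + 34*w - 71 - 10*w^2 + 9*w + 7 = 0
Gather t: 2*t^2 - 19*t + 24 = 2*t^2 - 19*t + 24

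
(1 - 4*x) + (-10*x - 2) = -14*x - 1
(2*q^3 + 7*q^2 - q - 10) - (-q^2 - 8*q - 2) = 2*q^3 + 8*q^2 + 7*q - 8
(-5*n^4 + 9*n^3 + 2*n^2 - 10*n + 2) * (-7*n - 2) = 35*n^5 - 53*n^4 - 32*n^3 + 66*n^2 + 6*n - 4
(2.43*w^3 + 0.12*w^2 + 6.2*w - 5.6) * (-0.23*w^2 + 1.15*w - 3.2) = -0.5589*w^5 + 2.7669*w^4 - 9.064*w^3 + 8.034*w^2 - 26.28*w + 17.92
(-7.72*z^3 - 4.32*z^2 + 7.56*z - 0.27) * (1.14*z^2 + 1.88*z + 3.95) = -8.8008*z^5 - 19.4384*z^4 - 29.9972*z^3 - 3.15900000000001*z^2 + 29.3544*z - 1.0665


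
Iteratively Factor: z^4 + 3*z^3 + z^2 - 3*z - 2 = (z + 1)*(z^3 + 2*z^2 - z - 2) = (z + 1)*(z + 2)*(z^2 - 1) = (z + 1)^2*(z + 2)*(z - 1)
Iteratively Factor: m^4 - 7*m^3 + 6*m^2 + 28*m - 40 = (m - 2)*(m^3 - 5*m^2 - 4*m + 20) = (m - 5)*(m - 2)*(m^2 - 4) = (m - 5)*(m - 2)^2*(m + 2)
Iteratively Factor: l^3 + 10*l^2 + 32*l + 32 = (l + 4)*(l^2 + 6*l + 8) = (l + 2)*(l + 4)*(l + 4)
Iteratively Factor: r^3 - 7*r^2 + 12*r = (r - 3)*(r^2 - 4*r) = (r - 4)*(r - 3)*(r)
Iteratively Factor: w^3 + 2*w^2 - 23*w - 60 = (w - 5)*(w^2 + 7*w + 12) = (w - 5)*(w + 4)*(w + 3)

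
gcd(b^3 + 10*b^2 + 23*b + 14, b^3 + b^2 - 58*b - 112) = b^2 + 9*b + 14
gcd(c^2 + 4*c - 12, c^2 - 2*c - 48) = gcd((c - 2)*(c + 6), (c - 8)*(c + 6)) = c + 6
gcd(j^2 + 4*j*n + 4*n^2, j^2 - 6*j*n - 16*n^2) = j + 2*n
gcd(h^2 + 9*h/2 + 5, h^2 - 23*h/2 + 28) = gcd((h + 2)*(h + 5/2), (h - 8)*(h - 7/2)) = 1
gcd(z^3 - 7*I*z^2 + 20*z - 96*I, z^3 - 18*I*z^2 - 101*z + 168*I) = z^2 - 11*I*z - 24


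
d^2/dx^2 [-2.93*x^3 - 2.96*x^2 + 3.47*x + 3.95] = -17.58*x - 5.92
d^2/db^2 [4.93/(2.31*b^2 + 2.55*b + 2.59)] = (-52.613946*b^2 - 58.08033*b + 4.93*(4.62*b + 2.55)*(9.24*b + 5.1) - 58.991394)/(2.31*b^2 + 2.55*b + 2.59)^3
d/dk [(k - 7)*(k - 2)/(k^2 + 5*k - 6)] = 2*(7*k^2 - 20*k - 8)/(k^4 + 10*k^3 + 13*k^2 - 60*k + 36)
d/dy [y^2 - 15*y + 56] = 2*y - 15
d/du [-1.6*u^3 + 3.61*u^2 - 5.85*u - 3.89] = -4.8*u^2 + 7.22*u - 5.85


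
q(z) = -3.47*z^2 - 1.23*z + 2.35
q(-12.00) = -482.57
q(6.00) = -129.95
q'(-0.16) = -0.12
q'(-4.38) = 29.17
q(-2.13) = -10.77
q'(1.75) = -13.38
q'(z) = -6.94*z - 1.23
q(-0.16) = 2.46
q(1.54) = -7.77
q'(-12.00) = 82.05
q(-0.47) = 2.16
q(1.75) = -10.43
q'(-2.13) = 13.55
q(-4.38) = -58.83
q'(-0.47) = 2.03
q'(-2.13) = 13.55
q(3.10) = -34.81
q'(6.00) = -42.87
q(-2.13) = -10.77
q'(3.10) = -22.74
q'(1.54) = -11.92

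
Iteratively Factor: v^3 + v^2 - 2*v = (v + 2)*(v^2 - v) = (v - 1)*(v + 2)*(v)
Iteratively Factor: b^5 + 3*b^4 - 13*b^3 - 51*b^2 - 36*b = (b + 3)*(b^4 - 13*b^2 - 12*b) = (b - 4)*(b + 3)*(b^3 + 4*b^2 + 3*b) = (b - 4)*(b + 3)^2*(b^2 + b) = b*(b - 4)*(b + 3)^2*(b + 1)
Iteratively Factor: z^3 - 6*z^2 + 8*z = (z - 2)*(z^2 - 4*z) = (z - 4)*(z - 2)*(z)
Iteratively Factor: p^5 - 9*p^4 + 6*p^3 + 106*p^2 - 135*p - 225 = (p + 3)*(p^4 - 12*p^3 + 42*p^2 - 20*p - 75) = (p - 5)*(p + 3)*(p^3 - 7*p^2 + 7*p + 15) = (p - 5)*(p - 3)*(p + 3)*(p^2 - 4*p - 5) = (p - 5)*(p - 3)*(p + 1)*(p + 3)*(p - 5)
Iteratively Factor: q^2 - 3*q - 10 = (q + 2)*(q - 5)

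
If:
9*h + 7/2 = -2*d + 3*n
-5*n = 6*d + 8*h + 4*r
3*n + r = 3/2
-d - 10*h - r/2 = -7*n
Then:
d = -1027/976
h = -67/244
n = -175/488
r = 1257/488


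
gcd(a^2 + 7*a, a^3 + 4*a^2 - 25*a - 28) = a + 7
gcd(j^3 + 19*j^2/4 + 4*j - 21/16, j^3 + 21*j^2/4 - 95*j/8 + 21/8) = j - 1/4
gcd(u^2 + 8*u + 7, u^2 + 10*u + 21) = u + 7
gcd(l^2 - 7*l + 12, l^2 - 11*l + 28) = l - 4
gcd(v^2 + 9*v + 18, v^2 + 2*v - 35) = 1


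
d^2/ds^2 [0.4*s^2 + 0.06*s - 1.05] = 0.800000000000000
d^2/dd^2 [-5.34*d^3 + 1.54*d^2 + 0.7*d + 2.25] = 3.08 - 32.04*d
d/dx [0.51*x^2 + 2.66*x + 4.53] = 1.02*x + 2.66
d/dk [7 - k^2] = -2*k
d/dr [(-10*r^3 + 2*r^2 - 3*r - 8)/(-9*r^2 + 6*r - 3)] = (30*r^4 - 40*r^3 + 25*r^2 - 52*r + 19)/(3*(9*r^4 - 12*r^3 + 10*r^2 - 4*r + 1))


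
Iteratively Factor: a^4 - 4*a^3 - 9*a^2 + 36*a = (a)*(a^3 - 4*a^2 - 9*a + 36) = a*(a - 4)*(a^2 - 9) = a*(a - 4)*(a + 3)*(a - 3)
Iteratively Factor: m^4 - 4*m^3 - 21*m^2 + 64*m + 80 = (m - 5)*(m^3 + m^2 - 16*m - 16) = (m - 5)*(m + 1)*(m^2 - 16) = (m - 5)*(m + 1)*(m + 4)*(m - 4)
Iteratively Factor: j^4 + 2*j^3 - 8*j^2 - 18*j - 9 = (j - 3)*(j^3 + 5*j^2 + 7*j + 3) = (j - 3)*(j + 3)*(j^2 + 2*j + 1) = (j - 3)*(j + 1)*(j + 3)*(j + 1)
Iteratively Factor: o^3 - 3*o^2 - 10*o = (o)*(o^2 - 3*o - 10) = o*(o + 2)*(o - 5)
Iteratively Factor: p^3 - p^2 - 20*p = (p + 4)*(p^2 - 5*p) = (p - 5)*(p + 4)*(p)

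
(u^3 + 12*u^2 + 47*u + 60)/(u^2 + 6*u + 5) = (u^2 + 7*u + 12)/(u + 1)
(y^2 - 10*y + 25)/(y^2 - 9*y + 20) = (y - 5)/(y - 4)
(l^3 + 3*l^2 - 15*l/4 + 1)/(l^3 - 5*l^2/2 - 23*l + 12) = (l - 1/2)/(l - 6)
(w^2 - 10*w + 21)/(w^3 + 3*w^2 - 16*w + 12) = (w^2 - 10*w + 21)/(w^3 + 3*w^2 - 16*w + 12)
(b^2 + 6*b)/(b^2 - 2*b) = (b + 6)/(b - 2)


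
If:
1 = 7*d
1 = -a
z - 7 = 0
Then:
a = -1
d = 1/7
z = 7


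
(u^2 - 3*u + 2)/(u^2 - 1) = (u - 2)/(u + 1)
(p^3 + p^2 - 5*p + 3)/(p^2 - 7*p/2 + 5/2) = 2*(p^2 + 2*p - 3)/(2*p - 5)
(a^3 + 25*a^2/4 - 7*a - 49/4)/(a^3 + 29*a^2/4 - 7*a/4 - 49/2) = (a + 1)/(a + 2)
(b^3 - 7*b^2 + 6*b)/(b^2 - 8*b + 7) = b*(b - 6)/(b - 7)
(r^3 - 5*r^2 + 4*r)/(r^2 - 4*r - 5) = r*(-r^2 + 5*r - 4)/(-r^2 + 4*r + 5)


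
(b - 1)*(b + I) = b^2 - b + I*b - I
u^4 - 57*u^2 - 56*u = u*(u - 8)*(u + 1)*(u + 7)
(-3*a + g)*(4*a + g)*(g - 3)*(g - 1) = -12*a^2*g^2 + 48*a^2*g - 36*a^2 + a*g^3 - 4*a*g^2 + 3*a*g + g^4 - 4*g^3 + 3*g^2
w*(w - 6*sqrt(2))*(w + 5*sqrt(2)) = w^3 - sqrt(2)*w^2 - 60*w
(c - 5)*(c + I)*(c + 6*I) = c^3 - 5*c^2 + 7*I*c^2 - 6*c - 35*I*c + 30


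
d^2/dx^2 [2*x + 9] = 0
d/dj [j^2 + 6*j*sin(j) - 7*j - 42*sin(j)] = 6*j*cos(j) + 2*j + 6*sin(j) - 42*cos(j) - 7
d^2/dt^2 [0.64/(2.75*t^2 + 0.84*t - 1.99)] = (-9.68*t^2 - 2.9568*t + 0.64*(5.5*t + 0.84)*(11.0*t + 1.68) + 7.0048)/(2.75*t^2 + 0.84*t - 1.99)^3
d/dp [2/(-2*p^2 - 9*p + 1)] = 2*(4*p + 9)/(2*p^2 + 9*p - 1)^2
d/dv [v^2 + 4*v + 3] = 2*v + 4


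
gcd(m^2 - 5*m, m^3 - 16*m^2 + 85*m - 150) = m - 5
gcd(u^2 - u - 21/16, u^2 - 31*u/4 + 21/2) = u - 7/4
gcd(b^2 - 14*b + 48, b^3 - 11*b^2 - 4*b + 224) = b - 8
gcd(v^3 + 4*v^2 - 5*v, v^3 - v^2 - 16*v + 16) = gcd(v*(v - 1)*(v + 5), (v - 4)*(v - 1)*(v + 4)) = v - 1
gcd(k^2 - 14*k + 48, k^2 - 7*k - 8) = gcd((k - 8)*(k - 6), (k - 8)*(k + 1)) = k - 8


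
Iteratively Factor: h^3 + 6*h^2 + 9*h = (h)*(h^2 + 6*h + 9) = h*(h + 3)*(h + 3)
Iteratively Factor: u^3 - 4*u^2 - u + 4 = (u + 1)*(u^2 - 5*u + 4) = (u - 4)*(u + 1)*(u - 1)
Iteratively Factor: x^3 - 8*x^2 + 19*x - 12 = (x - 4)*(x^2 - 4*x + 3) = (x - 4)*(x - 3)*(x - 1)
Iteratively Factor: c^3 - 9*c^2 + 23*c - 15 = (c - 3)*(c^2 - 6*c + 5) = (c - 5)*(c - 3)*(c - 1)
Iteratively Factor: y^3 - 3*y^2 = (y)*(y^2 - 3*y) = y^2*(y - 3)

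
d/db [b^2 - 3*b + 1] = 2*b - 3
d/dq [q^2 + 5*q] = 2*q + 5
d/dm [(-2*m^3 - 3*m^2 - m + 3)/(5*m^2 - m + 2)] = (-10*m^4 + 4*m^3 - 4*m^2 - 42*m + 1)/(25*m^4 - 10*m^3 + 21*m^2 - 4*m + 4)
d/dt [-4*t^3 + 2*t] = 2 - 12*t^2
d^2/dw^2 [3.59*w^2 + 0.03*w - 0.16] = 7.18000000000000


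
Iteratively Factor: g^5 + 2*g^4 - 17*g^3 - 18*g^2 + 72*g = (g + 3)*(g^4 - g^3 - 14*g^2 + 24*g) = (g + 3)*(g + 4)*(g^3 - 5*g^2 + 6*g) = (g - 2)*(g + 3)*(g + 4)*(g^2 - 3*g) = (g - 3)*(g - 2)*(g + 3)*(g + 4)*(g)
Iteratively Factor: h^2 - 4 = (h + 2)*(h - 2)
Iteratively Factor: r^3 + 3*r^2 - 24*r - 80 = (r - 5)*(r^2 + 8*r + 16) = (r - 5)*(r + 4)*(r + 4)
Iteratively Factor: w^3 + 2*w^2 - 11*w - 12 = (w + 4)*(w^2 - 2*w - 3) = (w + 1)*(w + 4)*(w - 3)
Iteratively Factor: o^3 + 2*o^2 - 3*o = (o - 1)*(o^2 + 3*o) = (o - 1)*(o + 3)*(o)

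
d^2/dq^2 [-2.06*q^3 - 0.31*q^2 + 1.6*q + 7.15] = -12.36*q - 0.62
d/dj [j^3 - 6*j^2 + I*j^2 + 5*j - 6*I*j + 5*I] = 3*j^2 + 2*j*(-6 + I) + 5 - 6*I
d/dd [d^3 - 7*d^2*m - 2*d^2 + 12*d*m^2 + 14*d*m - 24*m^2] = 3*d^2 - 14*d*m - 4*d + 12*m^2 + 14*m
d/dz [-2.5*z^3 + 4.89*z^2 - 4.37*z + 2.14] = -7.5*z^2 + 9.78*z - 4.37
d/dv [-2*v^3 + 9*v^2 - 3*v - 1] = -6*v^2 + 18*v - 3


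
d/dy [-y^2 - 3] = -2*y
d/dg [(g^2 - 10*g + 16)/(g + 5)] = (g^2 + 10*g - 66)/(g^2 + 10*g + 25)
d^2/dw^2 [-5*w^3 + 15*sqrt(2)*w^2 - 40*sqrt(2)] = -30*w + 30*sqrt(2)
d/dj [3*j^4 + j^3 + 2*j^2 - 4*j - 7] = 12*j^3 + 3*j^2 + 4*j - 4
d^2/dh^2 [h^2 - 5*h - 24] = 2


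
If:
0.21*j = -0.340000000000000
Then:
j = -1.62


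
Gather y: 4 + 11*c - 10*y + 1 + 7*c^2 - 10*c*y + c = 7*c^2 + 12*c + y*(-10*c - 10) + 5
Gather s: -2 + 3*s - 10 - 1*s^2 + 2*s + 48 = -s^2 + 5*s + 36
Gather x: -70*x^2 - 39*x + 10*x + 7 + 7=-70*x^2 - 29*x + 14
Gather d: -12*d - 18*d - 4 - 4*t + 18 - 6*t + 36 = -30*d - 10*t + 50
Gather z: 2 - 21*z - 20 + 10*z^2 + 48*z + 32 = 10*z^2 + 27*z + 14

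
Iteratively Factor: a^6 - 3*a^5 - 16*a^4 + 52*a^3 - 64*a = (a + 1)*(a^5 - 4*a^4 - 12*a^3 + 64*a^2 - 64*a) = (a + 1)*(a + 4)*(a^4 - 8*a^3 + 20*a^2 - 16*a) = (a - 2)*(a + 1)*(a + 4)*(a^3 - 6*a^2 + 8*a) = (a - 2)^2*(a + 1)*(a + 4)*(a^2 - 4*a) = a*(a - 2)^2*(a + 1)*(a + 4)*(a - 4)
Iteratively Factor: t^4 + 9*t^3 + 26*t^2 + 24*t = (t + 3)*(t^3 + 6*t^2 + 8*t) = (t + 3)*(t + 4)*(t^2 + 2*t) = (t + 2)*(t + 3)*(t + 4)*(t)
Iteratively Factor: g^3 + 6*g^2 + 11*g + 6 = (g + 2)*(g^2 + 4*g + 3) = (g + 2)*(g + 3)*(g + 1)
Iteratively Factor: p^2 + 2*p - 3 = (p + 3)*(p - 1)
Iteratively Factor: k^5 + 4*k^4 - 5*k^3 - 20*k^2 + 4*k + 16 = (k + 2)*(k^4 + 2*k^3 - 9*k^2 - 2*k + 8) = (k + 1)*(k + 2)*(k^3 + k^2 - 10*k + 8) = (k + 1)*(k + 2)*(k + 4)*(k^2 - 3*k + 2) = (k - 1)*(k + 1)*(k + 2)*(k + 4)*(k - 2)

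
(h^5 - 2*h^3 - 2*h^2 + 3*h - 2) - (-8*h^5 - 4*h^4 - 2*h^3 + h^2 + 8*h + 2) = 9*h^5 + 4*h^4 - 3*h^2 - 5*h - 4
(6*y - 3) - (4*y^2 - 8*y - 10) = -4*y^2 + 14*y + 7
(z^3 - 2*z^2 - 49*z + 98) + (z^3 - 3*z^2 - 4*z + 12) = 2*z^3 - 5*z^2 - 53*z + 110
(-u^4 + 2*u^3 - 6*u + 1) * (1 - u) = u^5 - 3*u^4 + 2*u^3 + 6*u^2 - 7*u + 1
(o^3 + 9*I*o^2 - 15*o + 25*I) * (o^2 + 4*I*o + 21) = o^5 + 13*I*o^4 - 30*o^3 + 154*I*o^2 - 415*o + 525*I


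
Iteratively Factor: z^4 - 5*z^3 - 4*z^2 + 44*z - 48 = (z - 2)*(z^3 - 3*z^2 - 10*z + 24) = (z - 2)^2*(z^2 - z - 12) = (z - 2)^2*(z + 3)*(z - 4)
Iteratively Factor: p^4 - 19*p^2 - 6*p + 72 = (p - 2)*(p^3 + 2*p^2 - 15*p - 36) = (p - 2)*(p + 3)*(p^2 - p - 12) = (p - 2)*(p + 3)^2*(p - 4)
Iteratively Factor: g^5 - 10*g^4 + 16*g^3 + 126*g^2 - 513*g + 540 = (g - 3)*(g^4 - 7*g^3 - 5*g^2 + 111*g - 180) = (g - 3)^2*(g^3 - 4*g^2 - 17*g + 60) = (g - 5)*(g - 3)^2*(g^2 + g - 12) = (g - 5)*(g - 3)^3*(g + 4)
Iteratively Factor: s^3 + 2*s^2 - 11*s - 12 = (s + 1)*(s^2 + s - 12) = (s - 3)*(s + 1)*(s + 4)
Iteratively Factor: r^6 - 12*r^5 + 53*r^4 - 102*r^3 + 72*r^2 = (r)*(r^5 - 12*r^4 + 53*r^3 - 102*r^2 + 72*r) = r*(r - 2)*(r^4 - 10*r^3 + 33*r^2 - 36*r) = r*(r - 3)*(r - 2)*(r^3 - 7*r^2 + 12*r) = r^2*(r - 3)*(r - 2)*(r^2 - 7*r + 12) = r^2*(r - 3)^2*(r - 2)*(r - 4)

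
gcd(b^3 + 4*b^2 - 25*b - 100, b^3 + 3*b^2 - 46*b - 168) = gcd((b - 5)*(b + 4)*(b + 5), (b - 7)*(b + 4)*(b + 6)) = b + 4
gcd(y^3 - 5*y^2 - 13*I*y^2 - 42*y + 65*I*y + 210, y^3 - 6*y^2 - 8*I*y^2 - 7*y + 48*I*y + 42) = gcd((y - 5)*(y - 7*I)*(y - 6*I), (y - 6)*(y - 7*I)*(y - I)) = y - 7*I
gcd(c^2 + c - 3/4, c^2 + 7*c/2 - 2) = c - 1/2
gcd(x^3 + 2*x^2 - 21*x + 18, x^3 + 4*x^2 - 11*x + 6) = x^2 + 5*x - 6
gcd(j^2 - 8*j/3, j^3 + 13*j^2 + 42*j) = j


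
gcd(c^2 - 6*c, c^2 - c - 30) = c - 6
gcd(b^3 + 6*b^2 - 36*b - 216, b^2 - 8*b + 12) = b - 6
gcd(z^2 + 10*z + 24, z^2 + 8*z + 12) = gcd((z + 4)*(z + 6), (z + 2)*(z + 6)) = z + 6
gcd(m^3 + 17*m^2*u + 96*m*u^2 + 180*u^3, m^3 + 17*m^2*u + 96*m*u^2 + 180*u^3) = m^3 + 17*m^2*u + 96*m*u^2 + 180*u^3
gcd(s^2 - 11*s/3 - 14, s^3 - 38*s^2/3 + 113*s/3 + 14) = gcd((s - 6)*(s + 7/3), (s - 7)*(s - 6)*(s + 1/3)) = s - 6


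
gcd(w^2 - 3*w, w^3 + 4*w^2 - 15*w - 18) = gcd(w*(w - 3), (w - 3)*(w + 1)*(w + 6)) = w - 3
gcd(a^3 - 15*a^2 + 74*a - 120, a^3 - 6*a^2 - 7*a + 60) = a^2 - 9*a + 20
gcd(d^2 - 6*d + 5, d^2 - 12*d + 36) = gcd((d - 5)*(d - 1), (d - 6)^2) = 1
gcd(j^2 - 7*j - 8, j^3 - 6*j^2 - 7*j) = j + 1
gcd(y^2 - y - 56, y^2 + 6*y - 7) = y + 7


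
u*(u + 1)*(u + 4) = u^3 + 5*u^2 + 4*u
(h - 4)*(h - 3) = h^2 - 7*h + 12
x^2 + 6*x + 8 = (x + 2)*(x + 4)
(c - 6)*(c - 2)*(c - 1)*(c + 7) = c^4 - 2*c^3 - 43*c^2 + 128*c - 84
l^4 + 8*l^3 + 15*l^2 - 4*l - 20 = (l - 1)*(l + 2)^2*(l + 5)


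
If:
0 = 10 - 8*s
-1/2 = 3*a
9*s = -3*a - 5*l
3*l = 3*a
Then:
No Solution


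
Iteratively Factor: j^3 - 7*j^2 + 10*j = (j - 2)*(j^2 - 5*j) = j*(j - 2)*(j - 5)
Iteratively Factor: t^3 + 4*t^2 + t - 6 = (t + 3)*(t^2 + t - 2) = (t - 1)*(t + 3)*(t + 2)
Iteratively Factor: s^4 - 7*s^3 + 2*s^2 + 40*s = (s - 4)*(s^3 - 3*s^2 - 10*s) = s*(s - 4)*(s^2 - 3*s - 10) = s*(s - 5)*(s - 4)*(s + 2)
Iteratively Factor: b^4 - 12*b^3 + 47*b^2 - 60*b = (b - 3)*(b^3 - 9*b^2 + 20*b) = (b - 4)*(b - 3)*(b^2 - 5*b) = (b - 5)*(b - 4)*(b - 3)*(b)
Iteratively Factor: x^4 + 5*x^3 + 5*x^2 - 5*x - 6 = (x + 1)*(x^3 + 4*x^2 + x - 6) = (x + 1)*(x + 2)*(x^2 + 2*x - 3) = (x - 1)*(x + 1)*(x + 2)*(x + 3)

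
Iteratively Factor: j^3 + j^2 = (j + 1)*(j^2) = j*(j + 1)*(j)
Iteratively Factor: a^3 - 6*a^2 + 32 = (a + 2)*(a^2 - 8*a + 16) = (a - 4)*(a + 2)*(a - 4)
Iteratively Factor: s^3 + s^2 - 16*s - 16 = (s + 4)*(s^2 - 3*s - 4) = (s - 4)*(s + 4)*(s + 1)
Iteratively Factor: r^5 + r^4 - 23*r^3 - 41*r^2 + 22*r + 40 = (r - 5)*(r^4 + 6*r^3 + 7*r^2 - 6*r - 8) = (r - 5)*(r - 1)*(r^3 + 7*r^2 + 14*r + 8) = (r - 5)*(r - 1)*(r + 4)*(r^2 + 3*r + 2) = (r - 5)*(r - 1)*(r + 2)*(r + 4)*(r + 1)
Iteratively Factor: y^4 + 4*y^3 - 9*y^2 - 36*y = (y)*(y^3 + 4*y^2 - 9*y - 36) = y*(y + 3)*(y^2 + y - 12) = y*(y - 3)*(y + 3)*(y + 4)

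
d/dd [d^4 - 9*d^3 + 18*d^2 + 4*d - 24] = 4*d^3 - 27*d^2 + 36*d + 4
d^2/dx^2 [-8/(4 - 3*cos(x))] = 24*(3*sin(x)^2 - 4*cos(x) + 3)/(3*cos(x) - 4)^3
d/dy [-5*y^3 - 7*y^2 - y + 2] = -15*y^2 - 14*y - 1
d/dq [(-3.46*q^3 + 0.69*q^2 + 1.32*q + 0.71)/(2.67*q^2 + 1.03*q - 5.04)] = (-9.2382*q^4 - 7.1276*q^3 + 49.5015*q^2 - 10.7466*q - 7.3841)/(7.1289*q^4 + 5.5002*q^3 - 25.8527*q^2 - 10.3824*q + 25.4016)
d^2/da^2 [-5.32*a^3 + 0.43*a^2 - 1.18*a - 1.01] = 0.86 - 31.92*a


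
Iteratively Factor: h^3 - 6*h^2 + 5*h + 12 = (h + 1)*(h^2 - 7*h + 12) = (h - 4)*(h + 1)*(h - 3)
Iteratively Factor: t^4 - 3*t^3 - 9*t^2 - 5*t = (t)*(t^3 - 3*t^2 - 9*t - 5) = t*(t - 5)*(t^2 + 2*t + 1) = t*(t - 5)*(t + 1)*(t + 1)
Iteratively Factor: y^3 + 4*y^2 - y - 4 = (y + 1)*(y^2 + 3*y - 4) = (y + 1)*(y + 4)*(y - 1)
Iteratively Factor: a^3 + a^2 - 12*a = (a)*(a^2 + a - 12) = a*(a - 3)*(a + 4)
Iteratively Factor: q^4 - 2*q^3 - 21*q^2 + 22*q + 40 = (q - 5)*(q^3 + 3*q^2 - 6*q - 8) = (q - 5)*(q - 2)*(q^2 + 5*q + 4) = (q - 5)*(q - 2)*(q + 1)*(q + 4)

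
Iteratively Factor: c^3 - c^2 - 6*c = (c)*(c^2 - c - 6) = c*(c - 3)*(c + 2)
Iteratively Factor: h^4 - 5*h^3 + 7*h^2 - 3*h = (h - 1)*(h^3 - 4*h^2 + 3*h) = (h - 3)*(h - 1)*(h^2 - h) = h*(h - 3)*(h - 1)*(h - 1)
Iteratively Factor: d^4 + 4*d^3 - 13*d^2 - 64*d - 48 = (d + 3)*(d^3 + d^2 - 16*d - 16) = (d + 1)*(d + 3)*(d^2 - 16) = (d + 1)*(d + 3)*(d + 4)*(d - 4)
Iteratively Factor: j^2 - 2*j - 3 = (j - 3)*(j + 1)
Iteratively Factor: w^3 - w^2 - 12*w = (w - 4)*(w^2 + 3*w) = (w - 4)*(w + 3)*(w)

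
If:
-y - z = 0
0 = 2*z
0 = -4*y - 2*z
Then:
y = 0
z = 0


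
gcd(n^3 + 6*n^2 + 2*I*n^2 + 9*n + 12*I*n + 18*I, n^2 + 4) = n + 2*I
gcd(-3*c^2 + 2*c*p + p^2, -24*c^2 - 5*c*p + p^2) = 3*c + p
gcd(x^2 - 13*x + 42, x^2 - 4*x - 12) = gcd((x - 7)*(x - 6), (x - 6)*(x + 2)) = x - 6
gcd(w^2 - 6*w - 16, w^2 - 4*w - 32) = w - 8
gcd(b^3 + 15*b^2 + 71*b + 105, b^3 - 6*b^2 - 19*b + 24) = b + 3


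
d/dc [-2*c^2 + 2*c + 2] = 2 - 4*c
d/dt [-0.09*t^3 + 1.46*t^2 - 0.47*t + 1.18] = -0.27*t^2 + 2.92*t - 0.47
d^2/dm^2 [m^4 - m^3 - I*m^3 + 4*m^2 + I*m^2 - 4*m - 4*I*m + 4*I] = 12*m^2 - 6*m - 6*I*m + 8 + 2*I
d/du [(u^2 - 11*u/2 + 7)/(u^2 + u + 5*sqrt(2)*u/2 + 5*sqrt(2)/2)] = ((4*u - 11)*(2*u^2 + 2*u + 5*sqrt(2)*u + 5*sqrt(2)) - (4*u + 2 + 5*sqrt(2))*(2*u^2 - 11*u + 14))/(2*u^2 + 2*u + 5*sqrt(2)*u + 5*sqrt(2))^2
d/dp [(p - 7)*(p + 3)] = 2*p - 4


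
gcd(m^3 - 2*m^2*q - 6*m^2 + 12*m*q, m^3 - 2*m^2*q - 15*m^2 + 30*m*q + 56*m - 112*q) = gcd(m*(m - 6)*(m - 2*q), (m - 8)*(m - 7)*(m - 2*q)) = -m + 2*q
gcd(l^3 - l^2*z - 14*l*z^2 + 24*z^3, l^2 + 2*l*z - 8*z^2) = -l^2 - 2*l*z + 8*z^2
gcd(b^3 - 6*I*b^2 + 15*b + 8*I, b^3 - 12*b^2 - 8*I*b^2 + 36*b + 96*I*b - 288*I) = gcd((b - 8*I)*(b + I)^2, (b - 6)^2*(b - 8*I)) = b - 8*I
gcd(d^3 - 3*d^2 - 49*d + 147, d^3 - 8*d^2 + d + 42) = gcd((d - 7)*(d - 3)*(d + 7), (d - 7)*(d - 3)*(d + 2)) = d^2 - 10*d + 21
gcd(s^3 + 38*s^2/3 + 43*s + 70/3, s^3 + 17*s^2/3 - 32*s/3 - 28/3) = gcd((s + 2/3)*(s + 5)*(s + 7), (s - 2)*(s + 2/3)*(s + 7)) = s^2 + 23*s/3 + 14/3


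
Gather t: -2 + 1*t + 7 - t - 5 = 0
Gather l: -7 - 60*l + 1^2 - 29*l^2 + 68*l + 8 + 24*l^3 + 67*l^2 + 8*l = 24*l^3 + 38*l^2 + 16*l + 2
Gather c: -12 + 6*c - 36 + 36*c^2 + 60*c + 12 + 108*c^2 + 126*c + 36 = 144*c^2 + 192*c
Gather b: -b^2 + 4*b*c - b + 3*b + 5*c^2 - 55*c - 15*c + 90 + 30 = -b^2 + b*(4*c + 2) + 5*c^2 - 70*c + 120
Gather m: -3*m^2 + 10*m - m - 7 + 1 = -3*m^2 + 9*m - 6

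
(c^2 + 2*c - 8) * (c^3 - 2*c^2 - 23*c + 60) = c^5 - 35*c^3 + 30*c^2 + 304*c - 480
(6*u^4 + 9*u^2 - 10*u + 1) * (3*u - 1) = 18*u^5 - 6*u^4 + 27*u^3 - 39*u^2 + 13*u - 1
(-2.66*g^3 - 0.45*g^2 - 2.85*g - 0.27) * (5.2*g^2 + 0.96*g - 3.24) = -13.832*g^5 - 4.8936*g^4 - 6.6336*g^3 - 2.682*g^2 + 8.9748*g + 0.8748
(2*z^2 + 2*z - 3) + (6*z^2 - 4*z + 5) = 8*z^2 - 2*z + 2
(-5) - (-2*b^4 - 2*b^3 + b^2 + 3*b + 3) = 2*b^4 + 2*b^3 - b^2 - 3*b - 8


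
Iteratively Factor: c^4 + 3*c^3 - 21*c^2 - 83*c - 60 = (c + 4)*(c^3 - c^2 - 17*c - 15) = (c + 1)*(c + 4)*(c^2 - 2*c - 15) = (c + 1)*(c + 3)*(c + 4)*(c - 5)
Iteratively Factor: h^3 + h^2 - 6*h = (h - 2)*(h^2 + 3*h) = h*(h - 2)*(h + 3)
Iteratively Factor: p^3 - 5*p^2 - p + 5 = (p - 1)*(p^2 - 4*p - 5) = (p - 1)*(p + 1)*(p - 5)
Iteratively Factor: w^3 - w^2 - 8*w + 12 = (w - 2)*(w^2 + w - 6) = (w - 2)*(w + 3)*(w - 2)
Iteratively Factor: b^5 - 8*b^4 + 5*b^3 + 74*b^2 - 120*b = (b + 3)*(b^4 - 11*b^3 + 38*b^2 - 40*b) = (b - 4)*(b + 3)*(b^3 - 7*b^2 + 10*b) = (b - 5)*(b - 4)*(b + 3)*(b^2 - 2*b) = b*(b - 5)*(b - 4)*(b + 3)*(b - 2)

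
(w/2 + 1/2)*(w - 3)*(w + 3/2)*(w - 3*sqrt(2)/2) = w^4/2 - 3*sqrt(2)*w^3/4 - w^3/4 - 3*w^2 + 3*sqrt(2)*w^2/8 - 9*w/4 + 9*sqrt(2)*w/2 + 27*sqrt(2)/8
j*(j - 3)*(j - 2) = j^3 - 5*j^2 + 6*j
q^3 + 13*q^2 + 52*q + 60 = (q + 2)*(q + 5)*(q + 6)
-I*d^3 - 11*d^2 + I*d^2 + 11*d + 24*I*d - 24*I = (d - 8*I)*(d - 3*I)*(-I*d + I)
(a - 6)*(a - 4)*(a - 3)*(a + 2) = a^4 - 11*a^3 + 28*a^2 + 36*a - 144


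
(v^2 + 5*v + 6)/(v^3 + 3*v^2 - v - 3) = (v + 2)/(v^2 - 1)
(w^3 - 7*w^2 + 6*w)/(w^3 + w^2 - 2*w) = (w - 6)/(w + 2)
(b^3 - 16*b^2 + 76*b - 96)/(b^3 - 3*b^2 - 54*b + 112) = (b - 6)/(b + 7)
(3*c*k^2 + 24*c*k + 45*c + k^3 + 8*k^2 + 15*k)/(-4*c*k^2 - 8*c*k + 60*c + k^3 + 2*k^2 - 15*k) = (-3*c*k - 9*c - k^2 - 3*k)/(4*c*k - 12*c - k^2 + 3*k)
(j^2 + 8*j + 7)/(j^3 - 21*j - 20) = (j + 7)/(j^2 - j - 20)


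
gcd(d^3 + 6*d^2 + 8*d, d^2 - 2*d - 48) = 1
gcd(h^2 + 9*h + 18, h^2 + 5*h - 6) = h + 6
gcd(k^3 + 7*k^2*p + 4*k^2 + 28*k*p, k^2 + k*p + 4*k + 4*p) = k + 4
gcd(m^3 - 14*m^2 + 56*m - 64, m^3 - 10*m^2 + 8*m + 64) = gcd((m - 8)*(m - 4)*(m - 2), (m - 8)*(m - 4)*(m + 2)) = m^2 - 12*m + 32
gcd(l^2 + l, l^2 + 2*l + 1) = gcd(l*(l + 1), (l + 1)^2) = l + 1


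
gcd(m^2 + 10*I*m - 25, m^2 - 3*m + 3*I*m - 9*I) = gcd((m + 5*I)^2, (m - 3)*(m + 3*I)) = 1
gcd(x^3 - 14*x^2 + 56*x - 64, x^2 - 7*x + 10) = x - 2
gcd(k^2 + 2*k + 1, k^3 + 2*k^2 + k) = k^2 + 2*k + 1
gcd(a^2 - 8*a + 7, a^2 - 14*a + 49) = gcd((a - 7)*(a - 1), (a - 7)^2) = a - 7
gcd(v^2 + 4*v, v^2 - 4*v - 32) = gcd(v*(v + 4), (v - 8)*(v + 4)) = v + 4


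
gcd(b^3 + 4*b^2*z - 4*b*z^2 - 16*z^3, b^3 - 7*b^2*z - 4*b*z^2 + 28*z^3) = -b^2 + 4*z^2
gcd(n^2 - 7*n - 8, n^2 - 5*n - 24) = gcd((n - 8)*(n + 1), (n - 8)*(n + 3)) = n - 8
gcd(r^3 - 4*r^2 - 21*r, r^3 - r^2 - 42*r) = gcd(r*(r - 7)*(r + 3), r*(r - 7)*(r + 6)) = r^2 - 7*r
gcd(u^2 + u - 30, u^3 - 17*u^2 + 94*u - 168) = 1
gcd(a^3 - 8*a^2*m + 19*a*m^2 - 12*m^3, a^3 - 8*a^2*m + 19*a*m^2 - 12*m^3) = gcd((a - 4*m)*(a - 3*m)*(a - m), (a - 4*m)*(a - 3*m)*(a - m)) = a^3 - 8*a^2*m + 19*a*m^2 - 12*m^3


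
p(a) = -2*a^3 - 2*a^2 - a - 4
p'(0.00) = -1.00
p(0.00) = -4.00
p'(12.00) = -913.00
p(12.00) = -3760.00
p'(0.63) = -5.90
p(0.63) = -5.92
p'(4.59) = -145.77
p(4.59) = -244.13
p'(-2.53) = -29.29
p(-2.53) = 18.12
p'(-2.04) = -17.81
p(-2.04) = 6.70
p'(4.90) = -164.66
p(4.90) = -292.22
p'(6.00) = -241.00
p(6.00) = -514.00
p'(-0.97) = -2.77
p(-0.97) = -3.09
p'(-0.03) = -0.89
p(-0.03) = -3.97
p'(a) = -6*a^2 - 4*a - 1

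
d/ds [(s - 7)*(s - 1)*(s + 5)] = 3*s^2 - 6*s - 33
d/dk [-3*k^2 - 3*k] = -6*k - 3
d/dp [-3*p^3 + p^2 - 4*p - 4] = -9*p^2 + 2*p - 4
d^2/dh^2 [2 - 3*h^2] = -6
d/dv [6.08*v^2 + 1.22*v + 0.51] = 12.16*v + 1.22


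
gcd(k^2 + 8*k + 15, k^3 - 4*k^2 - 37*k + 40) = k + 5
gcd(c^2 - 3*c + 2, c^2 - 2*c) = c - 2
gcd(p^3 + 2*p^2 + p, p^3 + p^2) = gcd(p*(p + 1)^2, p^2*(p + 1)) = p^2 + p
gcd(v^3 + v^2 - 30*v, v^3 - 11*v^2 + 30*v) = v^2 - 5*v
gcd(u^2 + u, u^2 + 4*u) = u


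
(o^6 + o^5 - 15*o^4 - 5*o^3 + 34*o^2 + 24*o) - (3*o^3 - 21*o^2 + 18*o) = o^6 + o^5 - 15*o^4 - 8*o^3 + 55*o^2 + 6*o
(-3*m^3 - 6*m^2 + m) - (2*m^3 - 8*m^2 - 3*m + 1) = -5*m^3 + 2*m^2 + 4*m - 1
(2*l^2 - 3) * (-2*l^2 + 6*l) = -4*l^4 + 12*l^3 + 6*l^2 - 18*l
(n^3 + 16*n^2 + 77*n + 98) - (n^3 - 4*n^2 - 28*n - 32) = 20*n^2 + 105*n + 130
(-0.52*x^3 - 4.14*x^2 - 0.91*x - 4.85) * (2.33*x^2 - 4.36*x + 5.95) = -1.2116*x^5 - 7.379*x^4 + 12.8361*x^3 - 31.9659*x^2 + 15.7315*x - 28.8575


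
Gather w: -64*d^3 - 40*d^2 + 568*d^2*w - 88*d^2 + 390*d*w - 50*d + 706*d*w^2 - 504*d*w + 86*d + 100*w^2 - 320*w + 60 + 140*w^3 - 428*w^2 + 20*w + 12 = -64*d^3 - 128*d^2 + 36*d + 140*w^3 + w^2*(706*d - 328) + w*(568*d^2 - 114*d - 300) + 72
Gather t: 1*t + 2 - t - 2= 0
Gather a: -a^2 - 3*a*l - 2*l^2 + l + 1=-a^2 - 3*a*l - 2*l^2 + l + 1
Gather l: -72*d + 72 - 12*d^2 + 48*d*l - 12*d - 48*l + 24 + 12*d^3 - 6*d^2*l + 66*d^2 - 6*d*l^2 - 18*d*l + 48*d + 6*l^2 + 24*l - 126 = 12*d^3 + 54*d^2 - 36*d + l^2*(6 - 6*d) + l*(-6*d^2 + 30*d - 24) - 30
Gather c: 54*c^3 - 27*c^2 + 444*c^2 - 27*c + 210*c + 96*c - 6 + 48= 54*c^3 + 417*c^2 + 279*c + 42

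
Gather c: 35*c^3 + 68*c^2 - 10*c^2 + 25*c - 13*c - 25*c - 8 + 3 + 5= 35*c^3 + 58*c^2 - 13*c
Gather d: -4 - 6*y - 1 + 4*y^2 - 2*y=4*y^2 - 8*y - 5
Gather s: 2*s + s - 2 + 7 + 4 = 3*s + 9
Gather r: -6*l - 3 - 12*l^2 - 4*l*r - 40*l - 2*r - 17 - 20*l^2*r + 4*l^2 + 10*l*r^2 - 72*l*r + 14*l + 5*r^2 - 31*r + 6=-8*l^2 - 32*l + r^2*(10*l + 5) + r*(-20*l^2 - 76*l - 33) - 14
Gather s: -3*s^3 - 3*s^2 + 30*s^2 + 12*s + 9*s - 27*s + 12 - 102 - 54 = -3*s^3 + 27*s^2 - 6*s - 144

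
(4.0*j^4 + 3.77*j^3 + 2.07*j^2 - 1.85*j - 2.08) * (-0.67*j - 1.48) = -2.68*j^5 - 8.4459*j^4 - 6.9665*j^3 - 1.8241*j^2 + 4.1316*j + 3.0784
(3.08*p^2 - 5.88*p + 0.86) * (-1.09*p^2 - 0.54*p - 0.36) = -3.3572*p^4 + 4.746*p^3 + 1.129*p^2 + 1.6524*p - 0.3096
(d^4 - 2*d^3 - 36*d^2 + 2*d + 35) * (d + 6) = d^5 + 4*d^4 - 48*d^3 - 214*d^2 + 47*d + 210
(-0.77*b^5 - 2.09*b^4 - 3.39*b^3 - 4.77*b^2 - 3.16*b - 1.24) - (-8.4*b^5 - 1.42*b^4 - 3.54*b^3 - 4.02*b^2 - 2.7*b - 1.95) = 7.63*b^5 - 0.67*b^4 + 0.15*b^3 - 0.75*b^2 - 0.46*b + 0.71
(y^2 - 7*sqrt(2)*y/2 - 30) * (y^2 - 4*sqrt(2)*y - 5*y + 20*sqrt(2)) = y^4 - 15*sqrt(2)*y^3/2 - 5*y^3 - 2*y^2 + 75*sqrt(2)*y^2/2 + 10*y + 120*sqrt(2)*y - 600*sqrt(2)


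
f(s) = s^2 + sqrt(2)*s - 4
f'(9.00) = 19.41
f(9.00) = 89.73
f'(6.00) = 13.41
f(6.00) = 40.49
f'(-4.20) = -6.99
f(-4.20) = 7.70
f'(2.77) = 6.95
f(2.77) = 7.59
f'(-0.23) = 0.95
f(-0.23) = -4.27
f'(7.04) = 15.49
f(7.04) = 55.52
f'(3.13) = 7.67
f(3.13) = 10.22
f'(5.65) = 12.71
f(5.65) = 35.91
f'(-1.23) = -1.05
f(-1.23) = -4.23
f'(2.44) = 6.29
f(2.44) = 5.40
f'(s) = 2*s + sqrt(2)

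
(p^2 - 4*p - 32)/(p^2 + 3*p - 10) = (p^2 - 4*p - 32)/(p^2 + 3*p - 10)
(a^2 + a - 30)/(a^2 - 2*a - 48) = (a - 5)/(a - 8)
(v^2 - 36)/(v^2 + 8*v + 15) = (v^2 - 36)/(v^2 + 8*v + 15)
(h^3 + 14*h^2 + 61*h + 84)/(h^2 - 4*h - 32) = (h^2 + 10*h + 21)/(h - 8)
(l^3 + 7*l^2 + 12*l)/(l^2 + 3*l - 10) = l*(l^2 + 7*l + 12)/(l^2 + 3*l - 10)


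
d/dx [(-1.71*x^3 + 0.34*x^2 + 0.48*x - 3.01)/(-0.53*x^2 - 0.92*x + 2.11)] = (0.9063*x^4 + 3.1464*x^3 - 10.8827*x^2 - 1.7558*x - 1.7564)/(0.2809*x^4 + 0.9752*x^3 - 1.3902*x^2 - 3.8824*x + 4.4521)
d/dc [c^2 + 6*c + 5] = 2*c + 6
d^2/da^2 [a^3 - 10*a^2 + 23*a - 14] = 6*a - 20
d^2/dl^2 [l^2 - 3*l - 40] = 2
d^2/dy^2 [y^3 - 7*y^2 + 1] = 6*y - 14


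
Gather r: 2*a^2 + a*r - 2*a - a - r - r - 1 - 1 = 2*a^2 - 3*a + r*(a - 2) - 2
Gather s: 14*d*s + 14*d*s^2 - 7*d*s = 14*d*s^2 + 7*d*s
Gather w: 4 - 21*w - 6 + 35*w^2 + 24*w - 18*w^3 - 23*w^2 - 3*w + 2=-18*w^3 + 12*w^2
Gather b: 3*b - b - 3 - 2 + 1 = 2*b - 4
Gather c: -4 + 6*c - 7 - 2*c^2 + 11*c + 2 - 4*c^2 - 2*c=-6*c^2 + 15*c - 9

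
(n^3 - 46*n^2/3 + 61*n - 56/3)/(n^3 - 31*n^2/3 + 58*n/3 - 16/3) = (n - 7)/(n - 2)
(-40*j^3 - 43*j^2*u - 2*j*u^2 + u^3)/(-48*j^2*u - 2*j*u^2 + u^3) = (5*j^2 + 6*j*u + u^2)/(u*(6*j + u))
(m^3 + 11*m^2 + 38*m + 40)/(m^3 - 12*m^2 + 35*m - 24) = (m^3 + 11*m^2 + 38*m + 40)/(m^3 - 12*m^2 + 35*m - 24)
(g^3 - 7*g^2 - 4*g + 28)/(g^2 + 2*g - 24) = (g^3 - 7*g^2 - 4*g + 28)/(g^2 + 2*g - 24)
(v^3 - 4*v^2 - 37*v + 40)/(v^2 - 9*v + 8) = v + 5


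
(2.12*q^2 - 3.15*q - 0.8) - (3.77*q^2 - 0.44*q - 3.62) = -1.65*q^2 - 2.71*q + 2.82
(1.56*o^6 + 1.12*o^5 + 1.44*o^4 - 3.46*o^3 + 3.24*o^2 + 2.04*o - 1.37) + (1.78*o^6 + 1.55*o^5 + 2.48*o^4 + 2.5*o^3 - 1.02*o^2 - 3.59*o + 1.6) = 3.34*o^6 + 2.67*o^5 + 3.92*o^4 - 0.96*o^3 + 2.22*o^2 - 1.55*o + 0.23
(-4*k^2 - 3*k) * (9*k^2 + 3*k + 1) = -36*k^4 - 39*k^3 - 13*k^2 - 3*k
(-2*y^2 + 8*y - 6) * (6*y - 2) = -12*y^3 + 52*y^2 - 52*y + 12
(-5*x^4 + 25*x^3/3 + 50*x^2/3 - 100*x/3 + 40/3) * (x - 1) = -5*x^5 + 40*x^4/3 + 25*x^3/3 - 50*x^2 + 140*x/3 - 40/3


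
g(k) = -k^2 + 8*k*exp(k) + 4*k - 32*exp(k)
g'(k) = 8*k*exp(k) - 2*k - 24*exp(k) + 4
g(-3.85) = -31.56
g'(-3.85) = 10.53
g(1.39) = -80.20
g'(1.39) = -50.49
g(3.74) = -86.59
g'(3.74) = 245.74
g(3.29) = -150.13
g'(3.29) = 59.70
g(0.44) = -42.65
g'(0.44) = -28.68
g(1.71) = -97.37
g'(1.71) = -56.48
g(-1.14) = -19.01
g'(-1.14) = -4.31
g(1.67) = -95.13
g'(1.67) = -55.86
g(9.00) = 324078.36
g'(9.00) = 388934.03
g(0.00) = -32.00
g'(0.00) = -20.00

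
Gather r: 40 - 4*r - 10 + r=30 - 3*r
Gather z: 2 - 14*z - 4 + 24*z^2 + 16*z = 24*z^2 + 2*z - 2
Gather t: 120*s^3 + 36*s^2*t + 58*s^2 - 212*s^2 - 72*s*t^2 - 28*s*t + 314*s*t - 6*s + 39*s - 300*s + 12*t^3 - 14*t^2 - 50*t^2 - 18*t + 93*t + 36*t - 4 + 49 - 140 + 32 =120*s^3 - 154*s^2 - 267*s + 12*t^3 + t^2*(-72*s - 64) + t*(36*s^2 + 286*s + 111) - 63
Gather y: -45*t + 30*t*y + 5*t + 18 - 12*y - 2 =-40*t + y*(30*t - 12) + 16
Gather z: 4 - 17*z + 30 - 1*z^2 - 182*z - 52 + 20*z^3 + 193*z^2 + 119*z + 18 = 20*z^3 + 192*z^2 - 80*z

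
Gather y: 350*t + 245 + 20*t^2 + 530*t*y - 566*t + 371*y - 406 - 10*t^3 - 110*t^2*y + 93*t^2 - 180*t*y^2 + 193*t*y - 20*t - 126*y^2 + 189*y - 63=-10*t^3 + 113*t^2 - 236*t + y^2*(-180*t - 126) + y*(-110*t^2 + 723*t + 560) - 224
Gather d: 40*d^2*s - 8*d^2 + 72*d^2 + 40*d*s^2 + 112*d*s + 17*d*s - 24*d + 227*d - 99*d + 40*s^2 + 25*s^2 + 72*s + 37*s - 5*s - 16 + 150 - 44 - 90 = d^2*(40*s + 64) + d*(40*s^2 + 129*s + 104) + 65*s^2 + 104*s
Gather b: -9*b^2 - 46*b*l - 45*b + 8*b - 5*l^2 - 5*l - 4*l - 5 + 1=-9*b^2 + b*(-46*l - 37) - 5*l^2 - 9*l - 4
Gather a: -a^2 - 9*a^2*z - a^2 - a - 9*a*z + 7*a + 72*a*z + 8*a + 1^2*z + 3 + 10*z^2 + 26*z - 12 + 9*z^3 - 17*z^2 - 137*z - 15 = a^2*(-9*z - 2) + a*(63*z + 14) + 9*z^3 - 7*z^2 - 110*z - 24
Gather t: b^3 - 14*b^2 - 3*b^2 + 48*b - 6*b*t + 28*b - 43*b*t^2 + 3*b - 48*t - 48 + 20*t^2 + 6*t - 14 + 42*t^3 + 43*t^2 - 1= b^3 - 17*b^2 + 79*b + 42*t^3 + t^2*(63 - 43*b) + t*(-6*b - 42) - 63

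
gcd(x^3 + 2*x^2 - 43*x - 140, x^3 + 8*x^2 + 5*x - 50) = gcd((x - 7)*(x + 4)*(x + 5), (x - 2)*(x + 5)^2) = x + 5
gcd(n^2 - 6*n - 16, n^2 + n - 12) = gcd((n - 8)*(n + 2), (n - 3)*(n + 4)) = 1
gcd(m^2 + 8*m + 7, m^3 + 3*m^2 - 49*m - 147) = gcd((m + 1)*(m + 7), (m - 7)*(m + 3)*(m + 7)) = m + 7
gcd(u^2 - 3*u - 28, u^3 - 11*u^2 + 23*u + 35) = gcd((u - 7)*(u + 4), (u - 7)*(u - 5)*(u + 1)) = u - 7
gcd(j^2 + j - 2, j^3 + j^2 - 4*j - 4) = j + 2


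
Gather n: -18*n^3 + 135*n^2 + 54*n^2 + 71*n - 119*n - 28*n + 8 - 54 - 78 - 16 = -18*n^3 + 189*n^2 - 76*n - 140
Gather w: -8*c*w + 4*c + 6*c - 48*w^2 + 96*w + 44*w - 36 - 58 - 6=10*c - 48*w^2 + w*(140 - 8*c) - 100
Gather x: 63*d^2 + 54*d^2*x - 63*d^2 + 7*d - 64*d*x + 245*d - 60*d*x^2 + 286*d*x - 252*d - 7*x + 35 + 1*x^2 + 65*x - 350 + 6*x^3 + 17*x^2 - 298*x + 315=6*x^3 + x^2*(18 - 60*d) + x*(54*d^2 + 222*d - 240)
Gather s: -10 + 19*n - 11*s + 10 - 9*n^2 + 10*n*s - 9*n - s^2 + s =-9*n^2 + 10*n - s^2 + s*(10*n - 10)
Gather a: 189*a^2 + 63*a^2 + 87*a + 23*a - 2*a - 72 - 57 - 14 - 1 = 252*a^2 + 108*a - 144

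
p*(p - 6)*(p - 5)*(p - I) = p^4 - 11*p^3 - I*p^3 + 30*p^2 + 11*I*p^2 - 30*I*p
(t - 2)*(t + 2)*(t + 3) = t^3 + 3*t^2 - 4*t - 12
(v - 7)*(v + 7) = v^2 - 49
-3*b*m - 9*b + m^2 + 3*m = (-3*b + m)*(m + 3)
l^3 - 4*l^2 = l^2*(l - 4)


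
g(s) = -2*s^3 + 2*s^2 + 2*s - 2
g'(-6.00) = -238.00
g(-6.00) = 490.00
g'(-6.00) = -238.00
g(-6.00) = 490.00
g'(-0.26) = 0.55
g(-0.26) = -2.35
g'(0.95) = 0.38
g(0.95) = -0.01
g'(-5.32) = -189.09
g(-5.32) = 345.10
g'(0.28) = 2.65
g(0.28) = -1.33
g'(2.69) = -30.66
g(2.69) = -21.08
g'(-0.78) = -4.77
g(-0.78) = -1.39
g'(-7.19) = -336.94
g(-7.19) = 830.40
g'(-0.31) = 0.18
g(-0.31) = -2.37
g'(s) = -6*s^2 + 4*s + 2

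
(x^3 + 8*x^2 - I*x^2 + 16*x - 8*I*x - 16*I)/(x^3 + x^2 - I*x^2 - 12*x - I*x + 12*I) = (x + 4)/(x - 3)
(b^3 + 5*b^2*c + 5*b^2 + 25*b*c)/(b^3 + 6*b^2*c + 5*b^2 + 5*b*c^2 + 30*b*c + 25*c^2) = b/(b + c)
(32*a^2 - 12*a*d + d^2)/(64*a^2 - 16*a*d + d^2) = (4*a - d)/(8*a - d)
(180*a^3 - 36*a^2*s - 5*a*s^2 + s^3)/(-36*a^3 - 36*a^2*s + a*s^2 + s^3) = (-5*a + s)/(a + s)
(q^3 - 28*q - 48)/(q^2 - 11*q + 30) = (q^2 + 6*q + 8)/(q - 5)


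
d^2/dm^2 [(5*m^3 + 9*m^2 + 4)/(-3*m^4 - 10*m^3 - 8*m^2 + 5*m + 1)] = 2*(-45*m^9 - 243*m^8 - 450*m^7 - 1169*m^6 - 3540*m^5 - 5238*m^4 - 3595*m^3 - 531*m^2 + 345*m - 141)/(27*m^12 + 270*m^11 + 1116*m^10 + 2305*m^9 + 2049*m^8 - 480*m^7 - 2107*m^6 - 600*m^5 + 717*m^4 + 145*m^3 - 51*m^2 - 15*m - 1)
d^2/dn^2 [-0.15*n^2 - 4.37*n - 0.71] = -0.300000000000000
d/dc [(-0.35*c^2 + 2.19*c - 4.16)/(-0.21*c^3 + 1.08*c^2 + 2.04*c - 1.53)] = (-0.0735*c^4 + 0.9198*c^3 - 5.7*c^2 + 10.0566*c + 5.1357)/(0.0441*c^6 - 0.4536*c^5 + 0.3096*c^4 + 5.049*c^3 + 0.8568*c^2 - 6.2424*c + 2.3409)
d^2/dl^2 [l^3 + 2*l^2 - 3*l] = 6*l + 4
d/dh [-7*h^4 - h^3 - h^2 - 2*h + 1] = -28*h^3 - 3*h^2 - 2*h - 2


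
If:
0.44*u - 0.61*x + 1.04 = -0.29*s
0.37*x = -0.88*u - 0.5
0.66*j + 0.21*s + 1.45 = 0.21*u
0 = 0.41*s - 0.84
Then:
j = -3.26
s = 2.05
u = -1.30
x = 1.74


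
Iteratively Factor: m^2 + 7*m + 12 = (m + 3)*(m + 4)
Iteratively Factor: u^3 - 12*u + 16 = (u - 2)*(u^2 + 2*u - 8) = (u - 2)*(u + 4)*(u - 2)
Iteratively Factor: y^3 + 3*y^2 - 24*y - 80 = (y - 5)*(y^2 + 8*y + 16) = (y - 5)*(y + 4)*(y + 4)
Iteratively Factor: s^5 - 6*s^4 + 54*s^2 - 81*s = (s - 3)*(s^4 - 3*s^3 - 9*s^2 + 27*s) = (s - 3)^2*(s^3 - 9*s) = (s - 3)^2*(s + 3)*(s^2 - 3*s) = (s - 3)^3*(s + 3)*(s)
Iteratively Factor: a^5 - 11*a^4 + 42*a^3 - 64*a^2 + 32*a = (a - 2)*(a^4 - 9*a^3 + 24*a^2 - 16*a) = a*(a - 2)*(a^3 - 9*a^2 + 24*a - 16) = a*(a - 2)*(a - 1)*(a^2 - 8*a + 16) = a*(a - 4)*(a - 2)*(a - 1)*(a - 4)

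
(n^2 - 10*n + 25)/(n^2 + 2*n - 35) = (n - 5)/(n + 7)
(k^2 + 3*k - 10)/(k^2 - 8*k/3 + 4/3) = 3*(k + 5)/(3*k - 2)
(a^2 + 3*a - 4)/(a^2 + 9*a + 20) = (a - 1)/(a + 5)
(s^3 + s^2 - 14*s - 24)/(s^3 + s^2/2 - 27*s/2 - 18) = 2*(s + 2)/(2*s + 3)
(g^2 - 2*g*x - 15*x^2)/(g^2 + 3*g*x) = (g - 5*x)/g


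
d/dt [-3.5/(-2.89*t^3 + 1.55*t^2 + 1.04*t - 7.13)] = (-30.345*t^2 + 10.85*t + 3.64)/(2.89*t^3 - 1.55*t^2 - 1.04*t + 7.13)^2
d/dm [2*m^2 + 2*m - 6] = 4*m + 2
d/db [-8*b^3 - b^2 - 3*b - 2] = -24*b^2 - 2*b - 3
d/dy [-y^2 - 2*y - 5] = -2*y - 2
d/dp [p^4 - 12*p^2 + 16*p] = 4*p^3 - 24*p + 16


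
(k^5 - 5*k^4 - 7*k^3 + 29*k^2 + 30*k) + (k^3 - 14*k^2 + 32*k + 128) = k^5 - 5*k^4 - 6*k^3 + 15*k^2 + 62*k + 128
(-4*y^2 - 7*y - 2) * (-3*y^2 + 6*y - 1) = 12*y^4 - 3*y^3 - 32*y^2 - 5*y + 2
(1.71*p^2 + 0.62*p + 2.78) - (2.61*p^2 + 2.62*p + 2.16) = -0.9*p^2 - 2.0*p + 0.62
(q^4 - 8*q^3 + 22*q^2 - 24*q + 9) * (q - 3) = q^5 - 11*q^4 + 46*q^3 - 90*q^2 + 81*q - 27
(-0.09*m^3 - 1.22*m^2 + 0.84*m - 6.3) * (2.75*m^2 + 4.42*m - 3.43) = -0.2475*m^5 - 3.7528*m^4 - 2.7737*m^3 - 9.4276*m^2 - 30.7272*m + 21.609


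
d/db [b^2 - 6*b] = 2*b - 6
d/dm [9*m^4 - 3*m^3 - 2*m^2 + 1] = m*(36*m^2 - 9*m - 4)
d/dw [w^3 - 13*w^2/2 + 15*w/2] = 3*w^2 - 13*w + 15/2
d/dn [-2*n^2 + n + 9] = 1 - 4*n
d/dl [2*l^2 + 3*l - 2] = 4*l + 3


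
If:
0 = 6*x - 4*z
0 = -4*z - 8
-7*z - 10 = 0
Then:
No Solution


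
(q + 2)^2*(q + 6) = q^3 + 10*q^2 + 28*q + 24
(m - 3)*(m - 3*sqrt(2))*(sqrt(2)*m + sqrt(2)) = sqrt(2)*m^3 - 6*m^2 - 2*sqrt(2)*m^2 - 3*sqrt(2)*m + 12*m + 18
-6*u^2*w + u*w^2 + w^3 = w*(-2*u + w)*(3*u + w)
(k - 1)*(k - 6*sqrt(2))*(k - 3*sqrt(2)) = k^3 - 9*sqrt(2)*k^2 - k^2 + 9*sqrt(2)*k + 36*k - 36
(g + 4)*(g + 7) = g^2 + 11*g + 28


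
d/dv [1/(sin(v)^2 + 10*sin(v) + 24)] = -2*(sin(v) + 5)*cos(v)/(sin(v)^2 + 10*sin(v) + 24)^2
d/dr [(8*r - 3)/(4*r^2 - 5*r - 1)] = (-32*r^2 + 24*r - 23)/(16*r^4 - 40*r^3 + 17*r^2 + 10*r + 1)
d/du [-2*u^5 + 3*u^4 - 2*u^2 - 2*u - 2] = -10*u^4 + 12*u^3 - 4*u - 2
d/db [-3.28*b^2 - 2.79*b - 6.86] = -6.56*b - 2.79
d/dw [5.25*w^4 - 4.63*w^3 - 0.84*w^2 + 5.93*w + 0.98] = 21.0*w^3 - 13.89*w^2 - 1.68*w + 5.93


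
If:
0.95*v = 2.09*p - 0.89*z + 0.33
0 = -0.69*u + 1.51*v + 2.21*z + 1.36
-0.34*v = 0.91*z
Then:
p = -0.790740219532789*z - 0.157894736842105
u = 1.97101449275362 - 2.65430520034101*z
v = -2.67647058823529*z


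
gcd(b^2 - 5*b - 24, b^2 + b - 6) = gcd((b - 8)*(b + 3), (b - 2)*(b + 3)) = b + 3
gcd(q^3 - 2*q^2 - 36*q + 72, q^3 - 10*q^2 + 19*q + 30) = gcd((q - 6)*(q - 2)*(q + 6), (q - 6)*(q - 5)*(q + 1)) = q - 6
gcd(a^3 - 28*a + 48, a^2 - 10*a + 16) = a - 2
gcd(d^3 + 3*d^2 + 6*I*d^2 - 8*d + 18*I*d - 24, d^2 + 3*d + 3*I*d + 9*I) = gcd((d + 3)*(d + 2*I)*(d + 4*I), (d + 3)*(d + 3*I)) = d + 3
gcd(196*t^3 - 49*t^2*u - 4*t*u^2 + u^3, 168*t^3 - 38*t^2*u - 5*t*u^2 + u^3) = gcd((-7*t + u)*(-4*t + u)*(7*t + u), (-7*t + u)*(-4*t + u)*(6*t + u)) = 28*t^2 - 11*t*u + u^2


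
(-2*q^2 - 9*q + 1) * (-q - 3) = 2*q^3 + 15*q^2 + 26*q - 3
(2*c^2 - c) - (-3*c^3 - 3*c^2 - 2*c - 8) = 3*c^3 + 5*c^2 + c + 8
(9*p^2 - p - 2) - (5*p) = 9*p^2 - 6*p - 2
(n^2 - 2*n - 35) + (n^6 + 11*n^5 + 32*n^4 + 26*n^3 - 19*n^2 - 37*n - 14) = n^6 + 11*n^5 + 32*n^4 + 26*n^3 - 18*n^2 - 39*n - 49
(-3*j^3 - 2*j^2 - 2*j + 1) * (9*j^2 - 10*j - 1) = -27*j^5 + 12*j^4 + 5*j^3 + 31*j^2 - 8*j - 1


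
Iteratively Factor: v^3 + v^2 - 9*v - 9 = (v + 1)*(v^2 - 9) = (v - 3)*(v + 1)*(v + 3)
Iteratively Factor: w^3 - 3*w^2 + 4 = (w - 2)*(w^2 - w - 2) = (w - 2)^2*(w + 1)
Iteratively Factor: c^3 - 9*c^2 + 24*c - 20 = (c - 2)*(c^2 - 7*c + 10) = (c - 2)^2*(c - 5)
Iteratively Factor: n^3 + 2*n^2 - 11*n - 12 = (n + 1)*(n^2 + n - 12) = (n - 3)*(n + 1)*(n + 4)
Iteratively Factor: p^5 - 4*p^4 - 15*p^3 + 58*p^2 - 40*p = (p)*(p^4 - 4*p^3 - 15*p^2 + 58*p - 40) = p*(p + 4)*(p^3 - 8*p^2 + 17*p - 10) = p*(p - 1)*(p + 4)*(p^2 - 7*p + 10) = p*(p - 5)*(p - 1)*(p + 4)*(p - 2)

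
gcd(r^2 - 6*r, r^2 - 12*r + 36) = r - 6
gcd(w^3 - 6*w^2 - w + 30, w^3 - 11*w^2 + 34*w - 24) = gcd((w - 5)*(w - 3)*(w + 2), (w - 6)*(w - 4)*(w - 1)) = 1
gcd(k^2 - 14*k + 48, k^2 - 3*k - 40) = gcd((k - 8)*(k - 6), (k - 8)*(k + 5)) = k - 8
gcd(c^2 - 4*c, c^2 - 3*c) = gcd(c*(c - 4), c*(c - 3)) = c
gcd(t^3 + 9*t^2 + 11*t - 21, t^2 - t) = t - 1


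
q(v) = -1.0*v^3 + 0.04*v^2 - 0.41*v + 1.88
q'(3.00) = -27.17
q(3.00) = -25.99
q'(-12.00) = -433.37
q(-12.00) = 1740.56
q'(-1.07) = -3.93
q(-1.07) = 3.59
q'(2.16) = -14.23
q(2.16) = -8.90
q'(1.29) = -5.30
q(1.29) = -0.73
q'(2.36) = -16.93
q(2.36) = -12.01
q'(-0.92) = -3.02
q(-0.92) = 3.07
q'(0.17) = -0.48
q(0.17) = 1.81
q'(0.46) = -1.01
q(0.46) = 1.60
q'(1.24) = -4.92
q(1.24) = -0.47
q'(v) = -3.0*v^2 + 0.08*v - 0.41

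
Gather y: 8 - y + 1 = 9 - y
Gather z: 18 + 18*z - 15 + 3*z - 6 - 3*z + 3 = 18*z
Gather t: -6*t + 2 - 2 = -6*t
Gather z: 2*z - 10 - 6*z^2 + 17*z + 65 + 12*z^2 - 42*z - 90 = 6*z^2 - 23*z - 35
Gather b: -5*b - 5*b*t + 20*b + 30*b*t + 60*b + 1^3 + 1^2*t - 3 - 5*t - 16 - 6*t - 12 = b*(25*t + 75) - 10*t - 30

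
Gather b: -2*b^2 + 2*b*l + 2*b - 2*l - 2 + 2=-2*b^2 + b*(2*l + 2) - 2*l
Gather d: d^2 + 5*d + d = d^2 + 6*d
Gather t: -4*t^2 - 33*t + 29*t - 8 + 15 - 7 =-4*t^2 - 4*t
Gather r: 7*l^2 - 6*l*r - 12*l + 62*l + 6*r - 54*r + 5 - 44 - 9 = 7*l^2 + 50*l + r*(-6*l - 48) - 48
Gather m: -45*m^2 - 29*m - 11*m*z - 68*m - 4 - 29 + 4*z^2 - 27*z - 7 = -45*m^2 + m*(-11*z - 97) + 4*z^2 - 27*z - 40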